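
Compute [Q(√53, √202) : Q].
[Q(√53, √202) : Q] = 4

[Q(√53):Q] = 2 (min poly x^2 - 53, irreducible since 53 is squarefree > 1). For the top step, suppose √202 ∈ Q(√53), say √202 = c + d√53 with c, d ∈ Q. Squaring: 202 = c^2 + 53d^2 + 2cd√53. Since √53 ∉ Q this forces 2cd = 0. If d = 0 then √202 = c ∈ Q, contradicting 202 squarefree > 1. If c = 0 then 202 = 53d^2, so 53·202 = (53d)^2 is a perfect square in Q — but 53·202 = 10706 is not a perfect square (since 53 and 202 are distinct squarefree integers). Contradiction. Hence √202 ∉ Q(√53), so x^2 - 202 stays irreducible over Q(√53) and [Q(√53, √202) : Q(√53)] = 2. By the tower law, [Q(√53, √202) : Q] = 2 · 2 = 4.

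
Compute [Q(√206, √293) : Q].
[Q(√206, √293) : Q] = 4

[Q(√206):Q] = 2 (min poly x^2 - 206, irreducible since 206 is squarefree > 1). For the top step, suppose √293 ∈ Q(√206), say √293 = c + d√206 with c, d ∈ Q. Squaring: 293 = c^2 + 206d^2 + 2cd√206. Since √206 ∉ Q this forces 2cd = 0. If d = 0 then √293 = c ∈ Q, contradicting 293 squarefree > 1. If c = 0 then 293 = 206d^2, so 206·293 = (206d)^2 is a perfect square in Q — but 206·293 = 60358 is not a perfect square (since 206 and 293 are distinct squarefree integers). Contradiction. Hence √293 ∉ Q(√206), so x^2 - 293 stays irreducible over Q(√206) and [Q(√206, √293) : Q(√206)] = 2. By the tower law, [Q(√206, √293) : Q] = 2 · 2 = 4.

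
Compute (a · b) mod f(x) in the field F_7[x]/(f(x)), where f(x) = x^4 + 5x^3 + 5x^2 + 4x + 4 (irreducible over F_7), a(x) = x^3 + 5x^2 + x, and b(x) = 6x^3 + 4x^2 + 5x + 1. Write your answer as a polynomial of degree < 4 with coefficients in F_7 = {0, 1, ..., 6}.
a · b ≡ 4x^3 + 2x^2 + 5x + 6 (mod f(x))

Multiply in F_7[x]: a(x)·b(x) = (x^3 + 5x^2 + x)·(6x^3 + 4x^2 + 5x + 1) = 6x^6 + 6x^5 + 3x^4 + 2x^3 + 3x^2 + x. This has degree ≥ 4, so divide by f(x) over F_7: 6x^6 + 6x^5 + 3x^4 + 2x^3 + 3x^2 + x = (6x^2 + 4x + 2)·(x^4 + 5x^3 + 5x^2 + 4x + 4) + (4x^3 + 2x^2 + 5x + 6). Hence a·b ≡ 4x^3 + 2x^2 + 5x + 6 (mod f). (F_7[x]/(f) is a field with 7^4 = 2401 elements since f is irreducible of degree 4.)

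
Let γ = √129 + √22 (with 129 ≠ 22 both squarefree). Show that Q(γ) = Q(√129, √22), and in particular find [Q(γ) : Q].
[Q(γ) : Q] = 4 (equivalently, Q(γ) = Q(√129, √22))

Obviously Q(γ) ⊆ Q(√129, √22), and [Q(√129, √22):Q] = 4 (since 129, 22 are distinct squarefree integers > 1 with 2838 not a perfect square). To show equality we compute the minimal polynomial of γ. From γ = √129 + √22: γ^2 = 129 + 2√(2838) + 22 = 151 + 2√(2838), so γ^2 - 151 = 2√(2838); squaring, (γ^2 - 151)^2 = 4·2838, i.e. γ^4 - 302γ^2 + 22801 - 11352 = 0, i.e. γ^4 - 302γ^2 + 11449 = 0. So γ is a root of x^4 - 302x^2 + 11449. This polynomial is irreducible over Q: it has no rational root (each ±√129 ± √22 is irrational), and any factorization into two quadratics over Q would force √(2838) ∈ Q (pairing opposite roots) or √129, √22 ∈ Q (other pairings), all impossible. Hence [Q(γ):Q] = 4 = [Q(√129, √22):Q], so Q(γ) = Q(√129, √22).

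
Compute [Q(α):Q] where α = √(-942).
[Q(α):Q] = 2

[Q(α):Q] equals the degree of the minimal polynomial of α. Here α^2 = -942 and x^2 + 942 is irreducible (d = -942 is squarefree, ≠ 1, hence not a square), so deg(m_α) = 2. Thus [Q(α):Q] = 2.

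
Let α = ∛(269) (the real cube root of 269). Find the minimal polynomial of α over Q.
m_α(x) = x^3 - 269

α satisfies α^3 = 269, so x^3 - 269 annihilates α. By the rational root test, a rational root p/q (in lowest terms) of x^3 - 269 would satisfy p^3 = 269 q^3, forcing q = 1 and p^3 = 269; but 269 is not a perfect cube, contradiction. A monic cubic over Q with no rational root is irreducible (any nontrivial factorization would include a linear factor). Hence x^3 - 269 is the minimal polynomial of α, and in particular [Q(α):Q] = 3.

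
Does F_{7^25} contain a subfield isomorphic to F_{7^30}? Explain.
No: F_{7^30} is not a subfield of F_{7^25}

F_{p^m} embeds in F_{p^n} iff m | n. Here 30 ∤ 25 (since 25 = 0·30 + 25 with remainder 25 ≠ 0), so F_{7^30} is not a subfield of F_{7^25}. Equivalently: if it were, the tower law would give 30 = [F_{7^30}:F_7] dividing [F_{7^25}:F_7] = 25, contradiction.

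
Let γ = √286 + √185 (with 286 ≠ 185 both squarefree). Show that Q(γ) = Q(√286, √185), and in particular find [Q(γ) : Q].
[Q(γ) : Q] = 4 (equivalently, Q(γ) = Q(√286, √185))

Obviously Q(γ) ⊆ Q(√286, √185), and [Q(√286, √185):Q] = 4 (since 286, 185 are distinct squarefree integers > 1 with 52910 not a perfect square). To show equality we compute the minimal polynomial of γ. From γ = √286 + √185: γ^2 = 286 + 2√(52910) + 185 = 471 + 2√(52910), so γ^2 - 471 = 2√(52910); squaring, (γ^2 - 471)^2 = 4·52910, i.e. γ^4 - 942γ^2 + 221841 - 211640 = 0, i.e. γ^4 - 942γ^2 + 10201 = 0. So γ is a root of x^4 - 942x^2 + 10201. This polynomial is irreducible over Q: it has no rational root (each ±√286 ± √185 is irrational), and any factorization into two quadratics over Q would force √(52910) ∈ Q (pairing opposite roots) or √286, √185 ∈ Q (other pairings), all impossible. Hence [Q(γ):Q] = 4 = [Q(√286, √185):Q], so Q(γ) = Q(√286, √185).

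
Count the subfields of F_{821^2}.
F_{821^2} has 2 subfields

The subfields of F_{p^n} are exactly the fields F_{p^d} for d | n (each is the fixed field of the unique index-d subgroup of Gal(F_{p^n}/F_p) ≅ Z/nZ). The divisors of n = 2 are {1, 2}, giving 2 subfields: F_{821^1}, F_{821^2}.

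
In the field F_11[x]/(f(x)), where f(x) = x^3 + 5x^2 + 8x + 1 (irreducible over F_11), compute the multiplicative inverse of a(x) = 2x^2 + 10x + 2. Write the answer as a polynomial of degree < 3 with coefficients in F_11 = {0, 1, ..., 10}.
a(x)^(-1) ≡ 5x^2 + 7x + 2 (mod f(x))

Since f is irreducible over F_11, F_11[x]/(f) is a field and a(x) ≠ 0 has an inverse. Apply the extended Euclidean algorithm to f(x) and a(x) in F_11[x]: f(x) = (6x)·a(x) + (7x + 1);  a(x) = (5x + 7)·(7x + 1) + (6). The last nonzero remainder is the constant 6 = gcd(f, a) in F_11. Back-substituting through the division chain expresses 6 = s(x)·a(x) + t(x)·f(x) with s(x) ≡ 8x^2 + 9x + 1 (mod f), so (8x^2 + 9x + 1)·a(x) ≡ 6 (mod f). Multiplying by 6^(-1) ≡ 2 in F_11 gives a(x)^(-1) ≡ 2·(8x^2 + 9x + 1) ≡ 5x^2 + 7x + 2 (mod f). Check: (2x^2 + 10x + 2)·(5x^2 + 7x + 2) = 10x^4 + 9x^3 + 7x^2 + x + 4 ≡ 1 (mod x^3 + 5x^2 + 8x + 1).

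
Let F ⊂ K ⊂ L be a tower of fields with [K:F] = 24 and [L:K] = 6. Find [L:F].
[L:F] = 144

The tower law says that for any tower of field extensions F ⊂ K ⊂ L with finite degrees, [L:F] = [L:K] · [K:F]. Here this gives [L:F] = 6 · 24 = 144.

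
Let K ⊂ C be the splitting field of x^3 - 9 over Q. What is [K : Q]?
[K : Q] = 6

The roots of x^3 - 9 are ∛9, ω∛9, ω^2∛9 where ω = e^(2πi/3) is a primitive cube root of unity, so K = Q(∛9, ω). Now [Q(∛9):Q] = 3 (since 9 is not a perfect cube, x^3 - 9 is irreducible) and [Q(ω):Q] = 2. Both 2 and 3 divide [K:Q], and [K:Q] ≤ 3·2 = 6, so [K:Q] = 6. (Equivalently: Q(∛9) ⊂ R but ω ∉ R, so [K : Q(∛9)] = 2.)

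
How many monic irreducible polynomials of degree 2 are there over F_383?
There are 73153 monic irreducible polynomials of degree 2 over F_383

Each element of F_{383^2} that lies in no proper subfield is a root of exactly one monic irreducible of degree 2 over F_383, and each such polynomial has 2 distinct roots in F_{383^2}. By Möbius inversion the count is N_383(2) = (1/2) Σ_{d|2} μ(2/d) · 383^d = (1/2)(μ(2)·383^1 + μ(1)·383^2) = 146306/2 = 73153.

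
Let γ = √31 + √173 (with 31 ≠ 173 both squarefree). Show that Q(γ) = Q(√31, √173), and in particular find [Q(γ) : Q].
[Q(γ) : Q] = 4 (equivalently, Q(γ) = Q(√31, √173))

Obviously Q(γ) ⊆ Q(√31, √173), and [Q(√31, √173):Q] = 4 (since 31, 173 are distinct squarefree integers > 1 with 5363 not a perfect square). To show equality we compute the minimal polynomial of γ. From γ = √31 + √173: γ^2 = 31 + 2√(5363) + 173 = 204 + 2√(5363), so γ^2 - 204 = 2√(5363); squaring, (γ^2 - 204)^2 = 4·5363, i.e. γ^4 - 408γ^2 + 41616 - 21452 = 0, i.e. γ^4 - 408γ^2 + 20164 = 0. So γ is a root of x^4 - 408x^2 + 20164. This polynomial is irreducible over Q: it has no rational root (each ±√31 ± √173 is irrational), and any factorization into two quadratics over Q would force √(5363) ∈ Q (pairing opposite roots) or √31, √173 ∈ Q (other pairings), all impossible. Hence [Q(γ):Q] = 4 = [Q(√31, √173):Q], so Q(γ) = Q(√31, √173).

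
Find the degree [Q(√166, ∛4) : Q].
[Q(√166, ∛4) : Q] = 6

Let L = Q(√166, ∛4). Since Q(√166) ⊂ L and [Q(√166):Q] = 2, the tower law gives 2 | [L:Q]. Likewise Q(∛4) ⊂ L with [Q(∛4):Q] = 3 (because 4 is not a perfect cube), so 3 | [L:Q]. As gcd(2,3) = 1, [L:Q] is divisible by 6. Conversely L is generated over Q by √166 and ∛4, so [L:Q] ≤ 2·3 = 6. Therefore [Q(√166, ∛4) : Q] = 6.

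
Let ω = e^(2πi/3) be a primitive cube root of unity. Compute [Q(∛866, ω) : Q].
[Q(∛866, ω) : Q] = 6

[Q(∛866):Q] = 3 (min poly x^3 - 866, irreducible since 866 is not a perfect cube). [Q(ω):Q] = 2 (min poly x^2 + x + 1). Since Q(∛866) ⊂ R and ω ∉ R, we have ω ∉ Q(∛866), so x^2 + x + 1 remains irreducible over Q(∛866) and [Q(∛866, ω) : Q(∛866)] = 2. By the tower law, [Q(∛866, ω) : Q] = 3 · 2 = 6. (In fact Q(∛866, ω) is the splitting field of x^3 - 866 over Q.)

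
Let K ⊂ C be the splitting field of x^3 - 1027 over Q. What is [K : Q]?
[K : Q] = 6

The roots of x^3 - 1027 are ∛1027, ω∛1027, ω^2∛1027 where ω = e^(2πi/3) is a primitive cube root of unity, so K = Q(∛1027, ω). Now [Q(∛1027):Q] = 3 (since 1027 is not a perfect cube, x^3 - 1027 is irreducible) and [Q(ω):Q] = 2. Both 2 and 3 divide [K:Q], and [K:Q] ≤ 3·2 = 6, so [K:Q] = 6. (Equivalently: Q(∛1027) ⊂ R but ω ∉ R, so [K : Q(∛1027)] = 2.)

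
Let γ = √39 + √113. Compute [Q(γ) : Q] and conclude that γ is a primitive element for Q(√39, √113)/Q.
[Q(γ) : Q] = 4 (equivalently, Q(γ) = Q(√39, √113))

Obviously Q(γ) ⊆ Q(√39, √113), and [Q(√39, √113):Q] = 4 (since 39, 113 are distinct squarefree integers > 1 with 4407 not a perfect square). To show equality we compute the minimal polynomial of γ. From γ = √39 + √113: γ^2 = 39 + 2√(4407) + 113 = 152 + 2√(4407), so γ^2 - 152 = 2√(4407); squaring, (γ^2 - 152)^2 = 4·4407, i.e. γ^4 - 304γ^2 + 23104 - 17628 = 0, i.e. γ^4 - 304γ^2 + 5476 = 0. So γ is a root of x^4 - 304x^2 + 5476. This polynomial is irreducible over Q: it has no rational root (each ±√39 ± √113 is irrational), and any factorization into two quadratics over Q would force √(4407) ∈ Q (pairing opposite roots) or √39, √113 ∈ Q (other pairings), all impossible. Hence [Q(γ):Q] = 4 = [Q(√39, √113):Q], so Q(γ) = Q(√39, √113).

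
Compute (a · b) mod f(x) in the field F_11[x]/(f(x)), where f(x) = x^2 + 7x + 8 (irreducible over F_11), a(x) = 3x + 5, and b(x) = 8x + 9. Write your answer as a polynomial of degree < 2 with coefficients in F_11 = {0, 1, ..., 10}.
a · b ≡ 9x + 7 (mod f(x))

Multiply in F_11[x]: a(x)·b(x) = (3x + 5)·(8x + 9) = 2x^2 + x + 1. This has degree ≥ 2, so divide by f(x) over F_11: 2x^2 + x + 1 = (2)·(x^2 + 7x + 8) + (9x + 7). Hence a·b ≡ 9x + 7 (mod f). (F_11[x]/(f) is a field with 11^2 = 121 elements since f is irreducible of degree 2.)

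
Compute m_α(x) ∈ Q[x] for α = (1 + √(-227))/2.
m_α(x) = x^2 - x + 57

From 2α - 1 = √(-227), squaring gives (2α - 1)^2 = -227, i.e. 4α^2 - 4α + 1 = -227, so α^2 - α + (1 + 227)/4 = 0. Since -227 ≡ 1 (mod 4), (1 + 227)/4 = 57 ∈ Z. The polynomial x^2 - x + 57 has discriminant 1 - 4·(57) = -227, which is not a perfect square in Q (d = -227 is squarefree and ≠ 1), so x^2 - x + 57 is irreducible over Q. It is the minimal polynomial of α.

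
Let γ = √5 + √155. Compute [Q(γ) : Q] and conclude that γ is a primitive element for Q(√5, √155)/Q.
[Q(γ) : Q] = 4 (equivalently, Q(γ) = Q(√5, √155))

Obviously Q(γ) ⊆ Q(√5, √155), and [Q(√5, √155):Q] = 4 (since 5, 155 are distinct squarefree integers > 1 with 775 not a perfect square). To show equality we compute the minimal polynomial of γ. From γ = √5 + √155: γ^2 = 5 + 2√(775) + 155 = 160 + 2√(775), so γ^2 - 160 = 2√(775); squaring, (γ^2 - 160)^2 = 4·775, i.e. γ^4 - 320γ^2 + 25600 - 3100 = 0, i.e. γ^4 - 320γ^2 + 22500 = 0. So γ is a root of x^4 - 320x^2 + 22500. This polynomial is irreducible over Q: it has no rational root (each ±√5 ± √155 is irrational), and any factorization into two quadratics over Q would force √(775) ∈ Q (pairing opposite roots) or √5, √155 ∈ Q (other pairings), all impossible. Hence [Q(γ):Q] = 4 = [Q(√5, √155):Q], so Q(γ) = Q(√5, √155).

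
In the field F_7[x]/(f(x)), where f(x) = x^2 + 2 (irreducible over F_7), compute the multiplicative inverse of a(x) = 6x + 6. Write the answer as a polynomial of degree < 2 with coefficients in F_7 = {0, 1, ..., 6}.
a(x)^(-1) ≡ 5x + 2 (mod f(x))

Since f is irreducible over F_7, F_7[x]/(f) is a field and a(x) ≠ 0 has an inverse. Apply the extended Euclidean algorithm to f(x) and a(x) in F_7[x]: f(x) = (6x + 1)·a(x) + (3). The last nonzero remainder is the constant 3 = gcd(f, a) in F_7. Back-substituting through the division chain expresses 3 = s(x)·a(x) + t(x)·f(x) with s(x) ≡ x + 6 (mod f), so (x + 6)·a(x) ≡ 3 (mod f). Multiplying by 3^(-1) ≡ 5 in F_7 gives a(x)^(-1) ≡ 5·(x + 6) ≡ 5x + 2 (mod f). Check: (6x + 6)·(5x + 2) = 2x^2 + 5 ≡ 1 (mod x^2 + 2).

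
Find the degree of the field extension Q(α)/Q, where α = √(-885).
[Q(α):Q] = 2

[Q(α):Q] equals the degree of the minimal polynomial of α. Here α^2 = -885 and x^2 + 885 is irreducible (d = -885 is squarefree, ≠ 1, hence not a square), so deg(m_α) = 2. Thus [Q(α):Q] = 2.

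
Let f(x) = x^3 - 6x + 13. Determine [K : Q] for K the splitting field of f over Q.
[K : Q] = 6

By the rational root test, any rational root of the monic integer polynomial f(x) = x^3 - 6x + 13 must be an integer dividing the constant term 13, i.e. one of ±{1, 13}. Evaluating: f(1) = 8, f(-1) = 18, f(13) = 2132, f(-13) = -2106; none is 0, so f has no rational root and is therefore irreducible over Q (a cubic with no linear factor over a field is irreducible). For an irreducible cubic, the Galois group is A_3 or S_3 according as the discriminant disc(f) = -4a^3 - 27b^2 = -4·(-6)^3 - 27·(13)^2 = -3699 is or is not a square in Q. Here disc(f) = -3699 is not a perfect square in Q, so the Galois group of f over Q is not contained in A_3 and must be all of S_3. The splitting field has degree |S_3| = 6 over Q, so [K : Q] = 6.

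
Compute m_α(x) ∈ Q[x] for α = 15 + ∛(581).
m_α(x) = x^3 - 45x^2 + 675x - 3956

Set β = α - 15 = ∛(581), so β^3 = 581. Then (α - 15)^3 - 581 = 0, i.e. α is a root of g(x) = (x - 15)^3 - 581 = x^3 - 45x^2 + 675x - 3956. Since g(x) = h(x - 15) where h(x) = x^3 - 581, and h is irreducible over Q (because 581 is not a perfect cube, so h has no rational root, and a monic cubic with no rational root is irreducible), g is also irreducible (irreducibility is preserved under the substitution x → x - 15). Hence m_α(x) = x^3 - 45x^2 + 675x - 3956.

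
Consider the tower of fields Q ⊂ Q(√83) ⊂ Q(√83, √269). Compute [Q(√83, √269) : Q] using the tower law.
[Q(√83, √269) : Q] = 4

[Q(√83):Q] = 2 (min poly x^2 - 83, irreducible since 83 is squarefree > 1). For the top step, suppose √269 ∈ Q(√83), say √269 = c + d√83 with c, d ∈ Q. Squaring: 269 = c^2 + 83d^2 + 2cd√83. Since √83 ∉ Q this forces 2cd = 0. If d = 0 then √269 = c ∈ Q, contradicting 269 squarefree > 1. If c = 0 then 269 = 83d^2, so 83·269 = (83d)^2 is a perfect square in Q — but 83·269 = 22327 is not a perfect square (since 83 and 269 are distinct squarefree integers). Contradiction. Hence √269 ∉ Q(√83), so x^2 - 269 stays irreducible over Q(√83) and [Q(√83, √269) : Q(√83)] = 2. By the tower law, [Q(√83, √269) : Q] = 2 · 2 = 4.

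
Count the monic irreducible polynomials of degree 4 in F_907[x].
There are 169187638638 monic irreducible polynomials of degree 4 over F_907

Each element of F_{907^4} that lies in no proper subfield is a root of exactly one monic irreducible of degree 4 over F_907, and each such polynomial has 4 distinct roots in F_{907^4}. By Möbius inversion the count is N_907(4) = (1/4) Σ_{d|4} μ(4/d) · 907^d = (1/4)(μ(4)·907^1 + μ(2)·907^2 + μ(1)·907^4) = 676750554552/4 = 169187638638.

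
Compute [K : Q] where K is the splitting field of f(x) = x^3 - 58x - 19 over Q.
[K : Q] = 6

By the rational root test, any rational root of the monic integer polynomial f(x) = x^3 - 58x - 19 must be an integer dividing the constant term -19, i.e. one of ±{1, 19}. Evaluating: f(1) = -76, f(-1) = 38, f(19) = 5738, f(-19) = -5776; none is 0, so f has no rational root and is therefore irreducible over Q (a cubic with no linear factor over a field is irreducible). For an irreducible cubic, the Galois group is A_3 or S_3 according as the discriminant disc(f) = -4a^3 - 27b^2 = -4·(-58)^3 - 27·(-19)^2 = 770701 is or is not a square in Q. Here disc(f) = 770701 is not a perfect square in Q, so the Galois group of f over Q is not contained in A_3 and must be all of S_3. The splitting field has degree |S_3| = 6 over Q, so [K : Q] = 6.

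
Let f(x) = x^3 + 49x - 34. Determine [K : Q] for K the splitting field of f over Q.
[K : Q] = 6

By the rational root test, any rational root of the monic integer polynomial f(x) = x^3 + 49x - 34 must be an integer dividing the constant term -34, i.e. one of ±{1, 2, 17, 34}. Evaluating: f(1) = 16, f(-1) = -84, f(2) = 72, f(-2) = -140, f(17) = 5712, f(-17) = -5780, f(34) = 40936, f(-34) = -41004; none is 0, so f has no rational root and is therefore irreducible over Q (a cubic with no linear factor over a field is irreducible). For an irreducible cubic, the Galois group is A_3 or S_3 according as the discriminant disc(f) = -4a^3 - 27b^2 = -4·(49)^3 - 27·(-34)^2 = -501808 is or is not a square in Q. Here disc(f) = -501808 is not a perfect square in Q, so the Galois group of f over Q is not contained in A_3 and must be all of S_3. The splitting field has degree |S_3| = 6 over Q, so [K : Q] = 6.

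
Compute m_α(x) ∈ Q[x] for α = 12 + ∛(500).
m_α(x) = x^3 - 36x^2 + 432x - 2228

Set β = α - 12 = ∛(500), so β^3 = 500. Then (α - 12)^3 - 500 = 0, i.e. α is a root of g(x) = (x - 12)^3 - 500 = x^3 - 36x^2 + 432x - 2228. Since g(x) = h(x - 12) where h(x) = x^3 - 500, and h is irreducible over Q (because 500 is not a perfect cube, so h has no rational root, and a monic cubic with no rational root is irreducible), g is also irreducible (irreducibility is preserved under the substitution x → x - 12). Hence m_α(x) = x^3 - 36x^2 + 432x - 2228.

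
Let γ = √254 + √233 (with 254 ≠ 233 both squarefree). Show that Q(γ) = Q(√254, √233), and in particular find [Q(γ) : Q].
[Q(γ) : Q] = 4 (equivalently, Q(γ) = Q(√254, √233))

Obviously Q(γ) ⊆ Q(√254, √233), and [Q(√254, √233):Q] = 4 (since 254, 233 are distinct squarefree integers > 1 with 59182 not a perfect square). To show equality we compute the minimal polynomial of γ. From γ = √254 + √233: γ^2 = 254 + 2√(59182) + 233 = 487 + 2√(59182), so γ^2 - 487 = 2√(59182); squaring, (γ^2 - 487)^2 = 4·59182, i.e. γ^4 - 974γ^2 + 237169 - 236728 = 0, i.e. γ^4 - 974γ^2 + 441 = 0. So γ is a root of x^4 - 974x^2 + 441. This polynomial is irreducible over Q: it has no rational root (each ±√254 ± √233 is irrational), and any factorization into two quadratics over Q would force √(59182) ∈ Q (pairing opposite roots) or √254, √233 ∈ Q (other pairings), all impossible. Hence [Q(γ):Q] = 4 = [Q(√254, √233):Q], so Q(γ) = Q(√254, √233).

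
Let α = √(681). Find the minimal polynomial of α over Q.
m_α(x) = x^2 - 681

α satisfies α^2 - 681 = 0, so x^2 - 681 annihilates α. Since d = 681 is squarefree and ≠ 1, it is not a perfect square in Q, so x^2 - 681 has no rational root and is therefore irreducible over Q (a degree-2 polynomial over a field is irreducible iff it has no root). Hence m_α(x) = x^2 - 681.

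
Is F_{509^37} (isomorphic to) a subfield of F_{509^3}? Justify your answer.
No: F_{509^37} is not a subfield of F_{509^3}

F_{p^m} embeds in F_{p^n} iff m | n. Here 37 ∤ 3 (since 3 = 0·37 + 3 with remainder 3 ≠ 0), so F_{509^37} is not a subfield of F_{509^3}. Equivalently: if it were, the tower law would give 37 = [F_{509^37}:F_509] dividing [F_{509^3}:F_509] = 3, contradiction.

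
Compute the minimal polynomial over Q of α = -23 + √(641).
m_α(x) = x^2 + 46x - 112

From α + 23 = √(641), squaring gives (α + 23)^2 = 641, i.e. α^2 + 46α + 529 = 641, so α^2 + 46α - 112 = 0. The discriminant of x^2 + 46x - 112 is (46)^2 - 4·(-112) = 2116 + 448 = 2564, and 4·(641) is not a perfect square in Q since 641 is squarefree and ≠ 1. Hence x^2 + 46x - 112 is irreducible over Q and is the minimal polynomial of α.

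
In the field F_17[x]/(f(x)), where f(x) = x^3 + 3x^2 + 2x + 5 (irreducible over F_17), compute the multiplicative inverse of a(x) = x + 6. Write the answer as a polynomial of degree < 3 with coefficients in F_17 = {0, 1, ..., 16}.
a(x)^(-1) ≡ 4x^2 + 5x + 12 (mod f(x))

Since f is irreducible over F_17, F_17[x]/(f) is a field and a(x) ≠ 0 has an inverse. Apply the extended Euclidean algorithm to f(x) and a(x) in F_17[x]: f(x) = (x^2 + 14x + 3)·a(x) + (4). The last nonzero remainder is the constant 4 = gcd(f, a) in F_17. Back-substituting through the division chain expresses 4 = s(x)·a(x) + t(x)·f(x) with s(x) ≡ 16x^2 + 3x + 14 (mod f), so (16x^2 + 3x + 14)·a(x) ≡ 4 (mod f). Multiplying by 4^(-1) ≡ 13 in F_17 gives a(x)^(-1) ≡ 13·(16x^2 + 3x + 14) ≡ 4x^2 + 5x + 12 (mod f). Check: (x + 6)·(4x^2 + 5x + 12) = 4x^3 + 12x^2 + 8x + 4 ≡ 1 (mod x^3 + 3x^2 + 2x + 5).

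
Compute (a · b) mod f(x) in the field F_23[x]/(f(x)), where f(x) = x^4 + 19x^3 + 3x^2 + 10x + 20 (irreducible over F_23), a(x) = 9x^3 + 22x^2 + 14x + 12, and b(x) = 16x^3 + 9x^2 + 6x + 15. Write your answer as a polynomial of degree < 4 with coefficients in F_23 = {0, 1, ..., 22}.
a · b ≡ 18x^3 + 14x^2 + 22x (mod f(x))

Multiply in F_23[x]: a(x)·b(x) = (9x^3 + 22x^2 + 14x + 12)·(16x^3 + 9x^2 + 6x + 15) = 6x^6 + 19x^5 + 16x^4 + 10x^3 + 16x^2 + 6x + 19. This has degree ≥ 4, so divide by f(x) over F_23: 6x^6 + 19x^5 + 16x^4 + 10x^3 + 16x^2 + 6x + 19 = (6x^2 + 20x + 9)·(x^4 + 19x^3 + 3x^2 + 10x + 20) + (18x^3 + 14x^2 + 22x). Hence a·b ≡ 18x^3 + 14x^2 + 22x (mod f). (F_23[x]/(f) is a field with 23^4 = 279841 elements since f is irreducible of degree 4.)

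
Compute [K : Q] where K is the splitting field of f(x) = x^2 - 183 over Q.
[K : Q] = 2

f(x) = x^2 - 183 factors as (x - √183)(x + √183). The splitting field is K = Q(√183). Since 183 is squarefree and > 1, it is not a perfect square, so x^2 - 183 is irreducible over Q and [Q(√183) : Q] = 2. Hence [K : Q] = 2.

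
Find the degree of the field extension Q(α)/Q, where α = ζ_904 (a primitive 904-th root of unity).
[Q(α):Q] = 448

The minimal polynomial of ζ_904 over Q is the 904-th cyclotomic polynomial Φ_904(x), which is irreducible over Q and has degree φ(904) = 448. Hence [Q(α):Q] = φ(904) = 448.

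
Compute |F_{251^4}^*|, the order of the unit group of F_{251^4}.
|F_{251^4}^*| = 3969126000

F_{251^4} has 251^4 = 3969126001 elements; its multiplicative group consists of all nonzero elements, so |F_{251^4}^*| = 3969126001 - 1 = 3969126000. (It is cyclic since any finite subgroup of the multiplicative group of a field is cyclic.)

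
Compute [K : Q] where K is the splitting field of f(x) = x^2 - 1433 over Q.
[K : Q] = 2

f(x) = x^2 - 1433 factors as (x - √1433)(x + √1433). The splitting field is K = Q(√1433). Since 1433 is squarefree and > 1, it is not a perfect square, so x^2 - 1433 is irreducible over Q and [Q(√1433) : Q] = 2. Hence [K : Q] = 2.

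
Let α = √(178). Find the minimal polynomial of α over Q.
m_α(x) = x^2 - 178

α satisfies α^2 - 178 = 0, so x^2 - 178 annihilates α. Since d = 178 is squarefree and ≠ 1, it is not a perfect square in Q, so x^2 - 178 has no rational root and is therefore irreducible over Q (a degree-2 polynomial over a field is irreducible iff it has no root). Hence m_α(x) = x^2 - 178.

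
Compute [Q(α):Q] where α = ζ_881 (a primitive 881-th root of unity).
[Q(α):Q] = 880

The minimal polynomial of ζ_881 over Q is the 881-th cyclotomic polynomial Φ_881(x), which is irreducible over Q and has degree φ(881) = 880. Hence [Q(α):Q] = φ(881) = 880.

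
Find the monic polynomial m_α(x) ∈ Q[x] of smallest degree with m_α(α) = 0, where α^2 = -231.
m_α(x) = x^2 + 231

α satisfies α^2 + 231 = 0, so x^2 + 231 annihilates α. Since d = -231 is squarefree and ≠ 1, it is not a perfect square in Q, so x^2 + 231 has no rational root and is therefore irreducible over Q (a degree-2 polynomial over a field is irreducible iff it has no root). Hence m_α(x) = x^2 + 231.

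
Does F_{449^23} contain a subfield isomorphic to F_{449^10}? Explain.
No: F_{449^10} is not a subfield of F_{449^23}

F_{p^m} embeds in F_{p^n} iff m | n. Here 10 ∤ 23 (since 23 = 2·10 + 3 with remainder 3 ≠ 0), so F_{449^10} is not a subfield of F_{449^23}. Equivalently: if it were, the tower law would give 10 = [F_{449^10}:F_449] dividing [F_{449^23}:F_449] = 23, contradiction.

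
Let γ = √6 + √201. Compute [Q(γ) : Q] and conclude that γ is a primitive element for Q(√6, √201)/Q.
[Q(γ) : Q] = 4 (equivalently, Q(γ) = Q(√6, √201))

Obviously Q(γ) ⊆ Q(√6, √201), and [Q(√6, √201):Q] = 4 (since 6, 201 are distinct squarefree integers > 1 with 1206 not a perfect square). To show equality we compute the minimal polynomial of γ. From γ = √6 + √201: γ^2 = 6 + 2√(1206) + 201 = 207 + 2√(1206), so γ^2 - 207 = 2√(1206); squaring, (γ^2 - 207)^2 = 4·1206, i.e. γ^4 - 414γ^2 + 42849 - 4824 = 0, i.e. γ^4 - 414γ^2 + 38025 = 0. So γ is a root of x^4 - 414x^2 + 38025. This polynomial is irreducible over Q: it has no rational root (each ±√6 ± √201 is irrational), and any factorization into two quadratics over Q would force √(1206) ∈ Q (pairing opposite roots) or √6, √201 ∈ Q (other pairings), all impossible. Hence [Q(γ):Q] = 4 = [Q(√6, √201):Q], so Q(γ) = Q(√6, √201).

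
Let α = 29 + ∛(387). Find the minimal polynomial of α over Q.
m_α(x) = x^3 - 87x^2 + 2523x - 24776

Set β = α - 29 = ∛(387), so β^3 = 387. Then (α - 29)^3 - 387 = 0, i.e. α is a root of g(x) = (x - 29)^3 - 387 = x^3 - 87x^2 + 2523x - 24776. Since g(x) = h(x - 29) where h(x) = x^3 - 387, and h is irreducible over Q (because 387 is not a perfect cube, so h has no rational root, and a monic cubic with no rational root is irreducible), g is also irreducible (irreducibility is preserved under the substitution x → x - 29). Hence m_α(x) = x^3 - 87x^2 + 2523x - 24776.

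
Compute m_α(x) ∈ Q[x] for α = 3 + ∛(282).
m_α(x) = x^3 - 9x^2 + 27x - 309

Set β = α - 3 = ∛(282), so β^3 = 282. Then (α - 3)^3 - 282 = 0, i.e. α is a root of g(x) = (x - 3)^3 - 282 = x^3 - 9x^2 + 27x - 309. Since g(x) = h(x - 3) where h(x) = x^3 - 282, and h is irreducible over Q (because 282 is not a perfect cube, so h has no rational root, and a monic cubic with no rational root is irreducible), g is also irreducible (irreducibility is preserved under the substitution x → x - 3). Hence m_α(x) = x^3 - 9x^2 + 27x - 309.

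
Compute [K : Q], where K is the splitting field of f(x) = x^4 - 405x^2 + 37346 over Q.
[K : Q] = 4

Solving the quadratic in x^2: x^2 = (405 ± √(405^2 - 4·37346))/2 = (405 ± √14641)/2 = (405 ± 121)/2, giving x^2 = 263 or x^2 = 142. So f(x) = (x^2 - 263)(x^2 - 142) and the roots of f are ±√263, ±√142. Hence the splitting field is K = Q(√263, √142). Since 263 and 142 are distinct squarefree integers > 1, their product 37346 is not a perfect square, so √142 ∉ Q(√263). By the tower law [K:Q] = [Q(√263,√142):Q(√263)] · [Q(√263):Q] = 2 · 2 = 4.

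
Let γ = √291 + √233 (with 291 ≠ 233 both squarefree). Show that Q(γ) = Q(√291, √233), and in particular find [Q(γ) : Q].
[Q(γ) : Q] = 4 (equivalently, Q(γ) = Q(√291, √233))

Obviously Q(γ) ⊆ Q(√291, √233), and [Q(√291, √233):Q] = 4 (since 291, 233 are distinct squarefree integers > 1 with 67803 not a perfect square). To show equality we compute the minimal polynomial of γ. From γ = √291 + √233: γ^2 = 291 + 2√(67803) + 233 = 524 + 2√(67803), so γ^2 - 524 = 2√(67803); squaring, (γ^2 - 524)^2 = 4·67803, i.e. γ^4 - 1048γ^2 + 274576 - 271212 = 0, i.e. γ^4 - 1048γ^2 + 3364 = 0. So γ is a root of x^4 - 1048x^2 + 3364. This polynomial is irreducible over Q: it has no rational root (each ±√291 ± √233 is irrational), and any factorization into two quadratics over Q would force √(67803) ∈ Q (pairing opposite roots) or √291, √233 ∈ Q (other pairings), all impossible. Hence [Q(γ):Q] = 4 = [Q(√291, √233):Q], so Q(γ) = Q(√291, √233).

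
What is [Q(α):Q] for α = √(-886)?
[Q(α):Q] = 2

[Q(α):Q] equals the degree of the minimal polynomial of α. Here α^2 = -886 and x^2 + 886 is irreducible (d = -886 is squarefree, ≠ 1, hence not a square), so deg(m_α) = 2. Thus [Q(α):Q] = 2.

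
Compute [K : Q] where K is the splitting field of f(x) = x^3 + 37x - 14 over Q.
[K : Q] = 6

By the rational root test, any rational root of the monic integer polynomial f(x) = x^3 + 37x - 14 must be an integer dividing the constant term -14, i.e. one of ±{1, 2, 7, 14}. Evaluating: f(1) = 24, f(-1) = -52, f(2) = 68, f(-2) = -96, f(7) = 588, f(-7) = -616, f(14) = 3248, f(-14) = -3276; none is 0, so f has no rational root and is therefore irreducible over Q (a cubic with no linear factor over a field is irreducible). For an irreducible cubic, the Galois group is A_3 or S_3 according as the discriminant disc(f) = -4a^3 - 27b^2 = -4·(37)^3 - 27·(-14)^2 = -207904 is or is not a square in Q. Here disc(f) = -207904 is not a perfect square in Q, so the Galois group of f over Q is not contained in A_3 and must be all of S_3. The splitting field has degree |S_3| = 6 over Q, so [K : Q] = 6.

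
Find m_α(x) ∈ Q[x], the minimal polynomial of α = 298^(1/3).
m_α(x) = x^3 - 298

α satisfies α^3 = 298, so x^3 - 298 annihilates α. By the rational root test, a rational root p/q (in lowest terms) of x^3 - 298 would satisfy p^3 = 298 q^3, forcing q = 1 and p^3 = 298; but 298 is not a perfect cube, contradiction. A monic cubic over Q with no rational root is irreducible (any nontrivial factorization would include a linear factor). Hence x^3 - 298 is the minimal polynomial of α, and in particular [Q(α):Q] = 3.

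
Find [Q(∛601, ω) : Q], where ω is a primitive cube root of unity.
[Q(∛601, ω) : Q] = 6

[Q(∛601):Q] = 3 (min poly x^3 - 601, irreducible since 601 is not a perfect cube). [Q(ω):Q] = 2 (min poly x^2 + x + 1). Since Q(∛601) ⊂ R and ω ∉ R, we have ω ∉ Q(∛601), so x^2 + x + 1 remains irreducible over Q(∛601) and [Q(∛601, ω) : Q(∛601)] = 2. By the tower law, [Q(∛601, ω) : Q] = 3 · 2 = 6. (In fact Q(∛601, ω) is the splitting field of x^3 - 601 over Q.)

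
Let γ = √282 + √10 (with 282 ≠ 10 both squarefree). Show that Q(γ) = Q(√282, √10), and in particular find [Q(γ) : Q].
[Q(γ) : Q] = 4 (equivalently, Q(γ) = Q(√282, √10))

Obviously Q(γ) ⊆ Q(√282, √10), and [Q(√282, √10):Q] = 4 (since 282, 10 are distinct squarefree integers > 1 with 2820 not a perfect square). To show equality we compute the minimal polynomial of γ. From γ = √282 + √10: γ^2 = 282 + 2√(2820) + 10 = 292 + 2√(2820), so γ^2 - 292 = 2√(2820); squaring, (γ^2 - 292)^2 = 4·2820, i.e. γ^4 - 584γ^2 + 85264 - 11280 = 0, i.e. γ^4 - 584γ^2 + 73984 = 0. So γ is a root of x^4 - 584x^2 + 73984. This polynomial is irreducible over Q: it has no rational root (each ±√282 ± √10 is irrational), and any factorization into two quadratics over Q would force √(2820) ∈ Q (pairing opposite roots) or √282, √10 ∈ Q (other pairings), all impossible. Hence [Q(γ):Q] = 4 = [Q(√282, √10):Q], so Q(γ) = Q(√282, √10).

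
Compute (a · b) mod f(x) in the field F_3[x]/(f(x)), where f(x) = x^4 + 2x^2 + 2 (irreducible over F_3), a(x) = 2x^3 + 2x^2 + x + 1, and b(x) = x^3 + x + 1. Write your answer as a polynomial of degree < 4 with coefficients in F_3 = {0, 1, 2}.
a · b ≡ x^3 + x^2 + x (mod f(x))

Multiply in F_3[x]: a(x)·b(x) = (2x^3 + 2x^2 + x + 1)·(x^3 + x + 1) = 2x^6 + 2x^5 + 2x^3 + 2x + 1. This has degree ≥ 4, so divide by f(x) over F_3: 2x^6 + 2x^5 + 2x^3 + 2x + 1 = (2x^2 + 2x + 2)·(x^4 + 2x^2 + 2) + (x^3 + x^2 + x). Hence a·b ≡ x^3 + x^2 + x (mod f). (F_3[x]/(f) is a field with 3^4 = 81 elements since f is irreducible of degree 4.)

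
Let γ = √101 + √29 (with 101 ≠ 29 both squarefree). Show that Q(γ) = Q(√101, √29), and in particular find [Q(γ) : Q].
[Q(γ) : Q] = 4 (equivalently, Q(γ) = Q(√101, √29))

Obviously Q(γ) ⊆ Q(√101, √29), and [Q(√101, √29):Q] = 4 (since 101, 29 are distinct squarefree integers > 1 with 2929 not a perfect square). To show equality we compute the minimal polynomial of γ. From γ = √101 + √29: γ^2 = 101 + 2√(2929) + 29 = 130 + 2√(2929), so γ^2 - 130 = 2√(2929); squaring, (γ^2 - 130)^2 = 4·2929, i.e. γ^4 - 260γ^2 + 16900 - 11716 = 0, i.e. γ^4 - 260γ^2 + 5184 = 0. So γ is a root of x^4 - 260x^2 + 5184. This polynomial is irreducible over Q: it has no rational root (each ±√101 ± √29 is irrational), and any factorization into two quadratics over Q would force √(2929) ∈ Q (pairing opposite roots) or √101, √29 ∈ Q (other pairings), all impossible. Hence [Q(γ):Q] = 4 = [Q(√101, √29):Q], so Q(γ) = Q(√101, √29).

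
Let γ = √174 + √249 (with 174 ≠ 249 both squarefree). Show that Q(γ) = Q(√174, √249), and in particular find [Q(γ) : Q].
[Q(γ) : Q] = 4 (equivalently, Q(γ) = Q(√174, √249))

Obviously Q(γ) ⊆ Q(√174, √249), and [Q(√174, √249):Q] = 4 (since 174, 249 are distinct squarefree integers > 1 with 43326 not a perfect square). To show equality we compute the minimal polynomial of γ. From γ = √174 + √249: γ^2 = 174 + 2√(43326) + 249 = 423 + 2√(43326), so γ^2 - 423 = 2√(43326); squaring, (γ^2 - 423)^2 = 4·43326, i.e. γ^4 - 846γ^2 + 178929 - 173304 = 0, i.e. γ^4 - 846γ^2 + 5625 = 0. So γ is a root of x^4 - 846x^2 + 5625. This polynomial is irreducible over Q: it has no rational root (each ±√174 ± √249 is irrational), and any factorization into two quadratics over Q would force √(43326) ∈ Q (pairing opposite roots) or √174, √249 ∈ Q (other pairings), all impossible. Hence [Q(γ):Q] = 4 = [Q(√174, √249):Q], so Q(γ) = Q(√174, √249).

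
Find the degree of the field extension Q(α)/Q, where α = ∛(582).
[Q(α):Q] = 3

The minimal polynomial of α is x^3 - 582, irreducible over Q since 582 is not a perfect cube (so x^3 - 582 has no rational root). Hence [Q(α):Q] = deg(m_α) = 3.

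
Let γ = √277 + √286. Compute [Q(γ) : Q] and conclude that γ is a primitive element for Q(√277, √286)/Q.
[Q(γ) : Q] = 4 (equivalently, Q(γ) = Q(√277, √286))

Obviously Q(γ) ⊆ Q(√277, √286), and [Q(√277, √286):Q] = 4 (since 277, 286 are distinct squarefree integers > 1 with 79222 not a perfect square). To show equality we compute the minimal polynomial of γ. From γ = √277 + √286: γ^2 = 277 + 2√(79222) + 286 = 563 + 2√(79222), so γ^2 - 563 = 2√(79222); squaring, (γ^2 - 563)^2 = 4·79222, i.e. γ^4 - 1126γ^2 + 316969 - 316888 = 0, i.e. γ^4 - 1126γ^2 + 81 = 0. So γ is a root of x^4 - 1126x^2 + 81. This polynomial is irreducible over Q: it has no rational root (each ±√277 ± √286 is irrational), and any factorization into two quadratics over Q would force √(79222) ∈ Q (pairing opposite roots) or √277, √286 ∈ Q (other pairings), all impossible. Hence [Q(γ):Q] = 4 = [Q(√277, √286):Q], so Q(γ) = Q(√277, √286).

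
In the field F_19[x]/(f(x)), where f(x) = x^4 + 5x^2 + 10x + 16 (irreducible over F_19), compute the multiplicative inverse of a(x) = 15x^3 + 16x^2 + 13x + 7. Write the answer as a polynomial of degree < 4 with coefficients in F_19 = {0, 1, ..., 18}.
a(x)^(-1) ≡ 18x^3 + 11x^2 + 4 (mod f(x))

Since f is irreducible over F_19, F_19[x]/(f) is a field and a(x) ≠ 0 has an inverse. Apply the extended Euclidean algorithm to f(x) and a(x) in F_19[x]: f(x) = (14x + 18)·a(x) + (10x^2 + x + 4);  a(x) = (11x + 10)·(10x^2 + x + 4) + (16x + 5);  (10x^2 + x + 4) = (3x + 11)·(16x + 5) + (6). The last nonzero remainder is the constant 6 = gcd(f, a) in F_19. Back-substituting through the division chain expresses 6 = s(x)·a(x) + t(x)·f(x) with s(x) ≡ 13x^3 + 9x^2 + 5 (mod f), so (13x^3 + 9x^2 + 5)·a(x) ≡ 6 (mod f). Multiplying by 6^(-1) ≡ 16 in F_19 gives a(x)^(-1) ≡ 16·(13x^3 + 9x^2 + 5) ≡ 18x^3 + 11x^2 + 4 (mod f). Check: (15x^3 + 16x^2 + 13x + 7)·(18x^3 + 11x^2 + 4) = 4x^6 + 16x^5 + 11x^4 + 6x^3 + 8x^2 + 14x + 9 ≡ 1 (mod x^4 + 5x^2 + 10x + 16).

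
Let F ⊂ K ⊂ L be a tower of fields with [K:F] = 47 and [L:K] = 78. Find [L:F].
[L:F] = 3666

The tower law says that for any tower of field extensions F ⊂ K ⊂ L with finite degrees, [L:F] = [L:K] · [K:F]. Here this gives [L:F] = 78 · 47 = 3666.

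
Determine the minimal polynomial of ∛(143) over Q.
m_α(x) = x^3 - 143

α satisfies α^3 = 143, so x^3 - 143 annihilates α. By the rational root test, a rational root p/q (in lowest terms) of x^3 - 143 would satisfy p^3 = 143 q^3, forcing q = 1 and p^3 = 143; but 143 is not a perfect cube, contradiction. A monic cubic over Q with no rational root is irreducible (any nontrivial factorization would include a linear factor). Hence x^3 - 143 is the minimal polynomial of α, and in particular [Q(α):Q] = 3.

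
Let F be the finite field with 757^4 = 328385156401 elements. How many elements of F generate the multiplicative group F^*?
There are φ(328385156400) = 73365626880 primitive elements

F_q^* is cyclic of order q - 1 = 328385156400. A cyclic group of order m has exactly φ(m) generators. Here m = 328385156400 = 2^4 · 3^3 · 5^2 · 7 · 73 · 157 · 379, so the number of primitive elements is φ(328385156400) = 73365626880.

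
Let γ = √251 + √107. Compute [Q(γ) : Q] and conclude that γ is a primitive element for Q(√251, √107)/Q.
[Q(γ) : Q] = 4 (equivalently, Q(γ) = Q(√251, √107))

Obviously Q(γ) ⊆ Q(√251, √107), and [Q(√251, √107):Q] = 4 (since 251, 107 are distinct squarefree integers > 1 with 26857 not a perfect square). To show equality we compute the minimal polynomial of γ. From γ = √251 + √107: γ^2 = 251 + 2√(26857) + 107 = 358 + 2√(26857), so γ^2 - 358 = 2√(26857); squaring, (γ^2 - 358)^2 = 4·26857, i.e. γ^4 - 716γ^2 + 128164 - 107428 = 0, i.e. γ^4 - 716γ^2 + 20736 = 0. So γ is a root of x^4 - 716x^2 + 20736. This polynomial is irreducible over Q: it has no rational root (each ±√251 ± √107 is irrational), and any factorization into two quadratics over Q would force √(26857) ∈ Q (pairing opposite roots) or √251, √107 ∈ Q (other pairings), all impossible. Hence [Q(γ):Q] = 4 = [Q(√251, √107):Q], so Q(γ) = Q(√251, √107).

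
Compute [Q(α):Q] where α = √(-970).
[Q(α):Q] = 2

[Q(α):Q] equals the degree of the minimal polynomial of α. Here α^2 = -970 and x^2 + 970 is irreducible (d = -970 is squarefree, ≠ 1, hence not a square), so deg(m_α) = 2. Thus [Q(α):Q] = 2.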